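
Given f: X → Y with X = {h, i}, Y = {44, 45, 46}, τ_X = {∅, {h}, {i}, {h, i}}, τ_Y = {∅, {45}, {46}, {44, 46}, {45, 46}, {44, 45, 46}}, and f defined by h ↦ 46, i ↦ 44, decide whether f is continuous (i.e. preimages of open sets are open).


f IS continuous.

Compute f^{-1}(U) for each U ∈ τ_Y:
  U = ∅: f^{-1}(U) = ∅ ∈ τ_X ✓.
  U = {45}: f^{-1}(U) = ∅ ∈ τ_X ✓.
  U = {46}: f^{-1}(U) = {h} ∈ τ_X ✓.
  U = {44, 46}: f^{-1}(U) = {h, i} ∈ τ_X ✓.
  U = {45, 46}: f^{-1}(U) = {h} ∈ τ_X ✓.
  U = {44, 45, 46}: f^{-1}(U) = {h, i} ∈ τ_X ✓.
Every preimage lies in τ_X, so f IS continuous.


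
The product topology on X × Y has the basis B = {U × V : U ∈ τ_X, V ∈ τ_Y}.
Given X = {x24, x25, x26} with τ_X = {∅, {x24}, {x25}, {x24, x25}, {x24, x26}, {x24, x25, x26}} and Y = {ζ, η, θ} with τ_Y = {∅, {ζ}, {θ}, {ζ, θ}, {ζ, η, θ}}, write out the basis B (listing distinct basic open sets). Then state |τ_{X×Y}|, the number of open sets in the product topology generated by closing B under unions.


Basis B = {∅ × ∅, {x24} × {ζ}, {x24} × {θ}, {x25} × {ζ}, {x25} × {θ}, {x24} × {ζ, θ}, {x24, x25} × {ζ}, {x24, x26} × {ζ}, {x24, x25} × {θ}, {x24, x26} × {θ}, {x25} × {ζ, θ}, {x24} × {ζ, η, θ}, {x24, x25, x26} × {ζ}, {x24, x25, x26} × {θ}, {x25} × {ζ, η, θ}, {x24, x25} × {ζ, θ}, {x24, x26} × {ζ, θ}, {x24, x25} × {ζ, η, θ}, {x24, x26} × {ζ, η, θ}, {x24, x25, x26} × {ζ, θ}, {x24, x25, x26} × {ζ, η, θ}}; |τ_{X×Y}| = 70.

Enumerate products U × V with U ∈ τ_X, V ∈ τ_Y (deduplicated):
  ∅ × ∅ = {} (∅)
  {x24} × {ζ} = {(x24,ζ)}
  {x24} × {θ} = {(x24,θ)}
  {x25} × {ζ} = {(x25,ζ)}
  {x25} × {θ} = {(x25,θ)}
  {x24} × {ζ, θ} = {(x24,ζ), (x24,θ)}
  {x24, x25} × {ζ} = {(x24,ζ), (x25,ζ)}
  {x24, x26} × {ζ} = {(x24,ζ), (x26,ζ)}
  {x24, x25} × {θ} = {(x24,θ), (x25,θ)}
  {x24, x26} × {θ} = {(x24,θ), (x26,θ)}
  {x25} × {ζ, θ} = {(x25,ζ), (x25,θ)}
  {x24} × {ζ, η, θ} = {(x24,ζ), (x24,η), (x24,θ)}
  {x24, x25, x26} × {ζ} = {(x24,ζ), (x25,ζ), (x26,ζ)}
  {x24, x25, x26} × {θ} = {(x24,θ), (x25,θ), (x26,θ)}
  {x25} × {ζ, η, θ} = {(x25,ζ), (x25,η), (x25,θ)}
  {x24, x25} × {ζ, θ} = {(x24,ζ), (x24,θ), (x25,ζ), (x25,θ)}
  {x24, x26} × {ζ, θ} = {(x24,ζ), (x24,θ), (x26,ζ), (x26,θ)}
  {x24, x25} × {ζ, η, θ} = {(x24,ζ), (x24,η), (x24,θ), (x25,ζ), (x25,η), (x25,θ)}
  {x24, x26} × {ζ, η, θ} = {(x24,ζ), (x24,η), (x24,θ), (x26,ζ), (x26,η), (x26,θ)}
  {x24, x25, x26} × {ζ, θ} = {(x24,ζ), (x24,θ), (x25,ζ), (x25,θ), (x26,ζ), (x26,θ)}
  {x24, x25, x26} × {ζ, η, θ} = {(x24,ζ), (x24,η), (x24,θ), (x25,ζ), (x25,η), (x25,θ), (x26,ζ), (x26,η), (x26,θ)}
These 21 distinct sets form the basis B.
Close under arbitrary unions to get τ_{X×Y}; counting gives |τ_{X×Y}| = 70.


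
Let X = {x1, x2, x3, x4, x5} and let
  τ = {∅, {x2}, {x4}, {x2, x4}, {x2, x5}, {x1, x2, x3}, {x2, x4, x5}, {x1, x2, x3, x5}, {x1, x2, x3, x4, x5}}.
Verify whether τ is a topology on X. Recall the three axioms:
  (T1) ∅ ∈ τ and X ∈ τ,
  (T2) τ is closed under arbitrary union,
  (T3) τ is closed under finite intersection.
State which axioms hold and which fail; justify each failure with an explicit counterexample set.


τ is NOT a topology on X.

Axiom (T1): ∅ ∈ τ? Yes; X ∈ τ? Yes.
Axiom (T2/T3): check pairwise unions and intersections of members of τ.
Counterexample for (T2): {x4} ∪ {x1, x2, x3} = {x1, x2, x3, x4} ∉ τ. Therefore τ is NOT a topology.


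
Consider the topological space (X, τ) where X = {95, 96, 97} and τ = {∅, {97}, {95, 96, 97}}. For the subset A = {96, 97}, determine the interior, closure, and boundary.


int(A) = {97}, cl(A) = {95, 96, 97}, ∂A = {95, 96}.

Closed sets in (X, τ) are complements of opens:
  closed(X, τ) = {∅, {95, 96}, {95, 96, 97}}.
int(A) = ⋃ {U ∈ τ : U ⊆ A}. Opens contained in A: ∅, {97}.
Taking the union of these: int(A) = {97}.
cl(A) = ⋂ {C closed : A ⊆ C}. Closed sets containing A: {95, 96, 97}.
Intersecting these: cl(A) = {95, 96, 97}.
∂A = cl(A) ∖ int(A) = {95, 96, 97} ∖ {97} = {95, 96}.


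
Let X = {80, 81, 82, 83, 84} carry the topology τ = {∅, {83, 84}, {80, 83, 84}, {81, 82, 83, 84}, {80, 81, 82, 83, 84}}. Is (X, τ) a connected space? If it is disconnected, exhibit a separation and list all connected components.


(X, τ) is connected.

Find clopen sets (U ∈ τ with X ∖ U ∈ τ):
  U = ∅, X ∖ U = {80, 81, 82, 83, 84} — both open, so U is clopen.
  U = {80, 81, 82, 83, 84}, X ∖ U = ∅ — both open, so U is clopen.
Only trivial clopens (∅ and X) exist, so (X, τ) is connected.
Compute connected components by grouping points that agree on all clopens:
  component: {80, 81, 82, 83, 84}


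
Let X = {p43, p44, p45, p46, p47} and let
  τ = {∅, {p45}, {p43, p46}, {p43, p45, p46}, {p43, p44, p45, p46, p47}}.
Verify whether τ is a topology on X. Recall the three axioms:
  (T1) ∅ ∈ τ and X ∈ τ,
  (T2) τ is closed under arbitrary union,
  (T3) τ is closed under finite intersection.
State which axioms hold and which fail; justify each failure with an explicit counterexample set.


τ IS a topology on X.

Axiom (T1): ∅ ∈ τ? Yes; X ∈ τ? Yes.
Axiom (T2/T3): check pairwise unions and intersections of members of τ.
All pairwise intersections and unions checked — each lies in τ. Therefore τ satisfies (T1), (T2), (T3): it IS a topology on X.


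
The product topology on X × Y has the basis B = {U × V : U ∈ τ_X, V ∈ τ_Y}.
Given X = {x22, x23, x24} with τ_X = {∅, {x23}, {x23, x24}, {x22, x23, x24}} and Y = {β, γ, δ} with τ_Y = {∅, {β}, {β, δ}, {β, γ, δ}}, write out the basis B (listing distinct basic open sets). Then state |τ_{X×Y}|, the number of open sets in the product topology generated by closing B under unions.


Basis B = {∅ × ∅, {x23} × {β}, {x23} × {β, δ}, {x23, x24} × {β}, {x22, x23, x24} × {β}, {x23} × {β, γ, δ}, {x23, x24} × {β, δ}, {x22, x23, x24} × {β, δ}, {x23, x24} × {β, γ, δ}, {x22, x23, x24} × {β, γ, δ}}; |τ_{X×Y}| = 20.

Enumerate products U × V with U ∈ τ_X, V ∈ τ_Y (deduplicated):
  ∅ × ∅ = {} (∅)
  {x23} × {β} = {(x23,β)}
  {x23} × {β, δ} = {(x23,β), (x23,δ)}
  {x23, x24} × {β} = {(x23,β), (x24,β)}
  {x22, x23, x24} × {β} = {(x22,β), (x23,β), (x24,β)}
  {x23} × {β, γ, δ} = {(x23,β), (x23,γ), (x23,δ)}
  {x23, x24} × {β, δ} = {(x23,β), (x23,δ), (x24,β), (x24,δ)}
  {x22, x23, x24} × {β, δ} = {(x22,β), (x22,δ), (x23,β), (x23,δ), (x24,β), (x24,δ)}
  {x23, x24} × {β, γ, δ} = {(x23,β), (x23,γ), (x23,δ), (x24,β), (x24,γ), (x24,δ)}
  {x22, x23, x24} × {β, γ, δ} = {(x22,β), (x22,γ), (x22,δ), (x23,β), (x23,γ), (x23,δ), (x24,β), (x24,γ), (x24,δ)}
These 10 distinct sets form the basis B.
Close under arbitrary unions to get τ_{X×Y}; counting gives |τ_{X×Y}| = 20.


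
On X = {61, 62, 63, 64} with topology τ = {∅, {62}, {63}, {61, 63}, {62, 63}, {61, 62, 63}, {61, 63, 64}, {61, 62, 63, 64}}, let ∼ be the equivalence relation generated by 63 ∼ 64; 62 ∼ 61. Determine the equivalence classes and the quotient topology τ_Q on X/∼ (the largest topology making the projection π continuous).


X/∼ = {[61=62], [63=64]}; |τ_Q| = 2.

Equivalence classes: [61=62], [63=64].
Quotient map π: X → X/∼ sends 61 ↦ [61=62], 62 ↦ [61=62], 63 ↦ [63=64], 64 ↦ [63=64].
For each subset V ⊆ X/∼, compute π^{-1}(V) ⊆ X and check whether π^{-1}(V) ∈ τ. V is open in τ_Q iff π^{-1}(V) ∈ τ.
  V = {}: π^{-1}(V) = ∅ ∈ τ ✓.
  V = {[61=62]}: π^{-1}(V) = {61, 62} ∉ τ ✗.
  V = {[63=64]}: π^{-1}(V) = {63, 64} ∉ τ ✗.
  V = {[61=62], [63=64]}: π^{-1}(V) = {61, 62, 63, 64} ∈ τ ✓.
Open sets in the quotient: τ_Q = {{}, {[61=62], [63=64]}} (2 elements).


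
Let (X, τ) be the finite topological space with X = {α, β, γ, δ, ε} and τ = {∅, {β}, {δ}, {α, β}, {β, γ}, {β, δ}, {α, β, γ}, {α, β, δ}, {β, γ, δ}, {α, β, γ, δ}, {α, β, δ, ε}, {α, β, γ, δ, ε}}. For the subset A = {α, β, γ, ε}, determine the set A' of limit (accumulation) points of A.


A' = {α, γ, ε}

For each x ∈ X, list the open sets U ∈ τ with x ∈ U, then check whether U ∩ (A ∖ {x}) ≠ ∅ for every such U.
  x = α: opens ∋ x are {α, β}, {α, β, γ}, {α, β, δ}, {α, β, γ, δ}, {α, β, δ, ε}, {α, β, γ, δ, ε}; each meets A ∖ {α}, so x IS a limit point.
  x = β: open {β} ∋ x has {β} ∩ (A ∖ {β}) = ∅, so x is NOT a limit point.
  x = γ: opens ∋ x are {β, γ}, {α, β, γ}, {β, γ, δ}, {α, β, γ, δ}, {α, β, γ, δ, ε}; each meets A ∖ {γ}, so x IS a limit point.
  x = δ: open {δ} ∋ x has {δ} ∩ (A ∖ {δ}) = ∅, so x is NOT a limit point.
  x = ε: opens ∋ x are {α, β, δ, ε}, {α, β, γ, δ, ε}; each meets A ∖ {ε}, so x IS a limit point.
Collecting: A' = {α, γ, ε}.


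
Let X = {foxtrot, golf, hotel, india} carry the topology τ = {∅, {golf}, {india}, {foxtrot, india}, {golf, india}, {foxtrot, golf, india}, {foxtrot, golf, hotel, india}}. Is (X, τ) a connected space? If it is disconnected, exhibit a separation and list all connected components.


(X, τ) is connected.

Find clopen sets (U ∈ τ with X ∖ U ∈ τ):
  U = ∅, X ∖ U = {foxtrot, golf, hotel, india} — both open, so U is clopen.
  U = {foxtrot, golf, hotel, india}, X ∖ U = ∅ — both open, so U is clopen.
Only trivial clopens (∅ and X) exist, so (X, τ) is connected.
Compute connected components by grouping points that agree on all clopens:
  component: {foxtrot, golf, hotel, india}


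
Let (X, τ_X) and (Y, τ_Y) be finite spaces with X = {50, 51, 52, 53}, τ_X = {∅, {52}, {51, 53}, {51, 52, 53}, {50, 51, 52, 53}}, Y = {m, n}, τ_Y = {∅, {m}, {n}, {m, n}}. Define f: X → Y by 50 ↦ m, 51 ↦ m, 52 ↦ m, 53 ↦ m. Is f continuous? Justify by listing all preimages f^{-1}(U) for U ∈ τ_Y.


f IS continuous.

Compute f^{-1}(U) for each U ∈ τ_Y:
  U = ∅: f^{-1}(U) = ∅ ∈ τ_X ✓.
  U = {m}: f^{-1}(U) = {50, 51, 52, 53} ∈ τ_X ✓.
  U = {n}: f^{-1}(U) = ∅ ∈ τ_X ✓.
  U = {m, n}: f^{-1}(U) = {50, 51, 52, 53} ∈ τ_X ✓.
Every preimage lies in τ_X, so f IS continuous.


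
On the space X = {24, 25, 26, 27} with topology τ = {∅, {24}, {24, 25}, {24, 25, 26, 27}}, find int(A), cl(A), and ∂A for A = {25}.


int(A) = ∅, cl(A) = {25, 26, 27}, ∂A = {25, 26, 27}.

Closed sets in (X, τ) are complements of opens:
  closed(X, τ) = {∅, {26, 27}, {25, 26, 27}, {24, 25, 26, 27}}.
int(A) = ⋃ {U ∈ τ : U ⊆ A}. Opens contained in A: ∅.
Taking the union of these: int(A) = ∅.
cl(A) = ⋂ {C closed : A ⊆ C}. Closed sets containing A: {25, 26, 27}, {24, 25, 26, 27}.
Intersecting these: cl(A) = {25, 26, 27}.
∂A = cl(A) ∖ int(A) = {25, 26, 27} ∖ ∅ = {25, 26, 27}.


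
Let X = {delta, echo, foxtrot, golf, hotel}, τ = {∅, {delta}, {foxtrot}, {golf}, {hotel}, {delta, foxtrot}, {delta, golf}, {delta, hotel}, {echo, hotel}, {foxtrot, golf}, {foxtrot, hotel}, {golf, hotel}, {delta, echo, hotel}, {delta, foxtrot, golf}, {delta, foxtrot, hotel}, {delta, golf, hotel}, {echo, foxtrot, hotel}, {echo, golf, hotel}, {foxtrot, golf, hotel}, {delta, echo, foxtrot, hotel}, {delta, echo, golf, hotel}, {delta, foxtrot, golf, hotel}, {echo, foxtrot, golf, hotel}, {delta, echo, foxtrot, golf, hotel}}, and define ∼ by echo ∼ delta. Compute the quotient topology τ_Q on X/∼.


X/∼ = {[delta=echo], [foxtrot], [golf], [hotel]}; |τ_Q| = 12.

Equivalence classes: [delta=echo], [foxtrot], [golf], [hotel].
Quotient map π: X → X/∼ sends delta ↦ [delta=echo], echo ↦ [delta=echo], foxtrot ↦ [foxtrot], golf ↦ [golf], hotel ↦ [hotel].
For each subset V ⊆ X/∼, compute π^{-1}(V) ⊆ X and check whether π^{-1}(V) ∈ τ. V is open in τ_Q iff π^{-1}(V) ∈ τ.
  V = {}: π^{-1}(V) = ∅ ∈ τ ✓.
  V = {[delta=echo]}: π^{-1}(V) = {delta, echo} ∉ τ ✗.
  V = {[foxtrot]}: π^{-1}(V) = {foxtrot} ∈ τ ✓.
  V = {[delta=echo], [foxtrot]}: π^{-1}(V) = {delta, echo, foxtrot} ∉ τ ✗.
  V = {[golf]}: π^{-1}(V) = {golf} ∈ τ ✓.
  V = {[delta=echo], [golf]}: π^{-1}(V) = {delta, echo, golf} ∉ τ ✗.
  V = {[foxtrot], [golf]}: π^{-1}(V) = {foxtrot, golf} ∈ τ ✓.
  V = {[delta=echo], [foxtrot], [golf]}: π^{-1}(V) = {delta, echo, foxtrot, golf} ∉ τ ✗.
  V = {[hotel]}: π^{-1}(V) = {hotel} ∈ τ ✓.
  V = {[delta=echo], [hotel]}: π^{-1}(V) = {delta, echo, hotel} ∈ τ ✓.
  V = {[foxtrot], [hotel]}: π^{-1}(V) = {foxtrot, hotel} ∈ τ ✓.
  V = {[delta=echo], [foxtrot], [hotel]}: π^{-1}(V) = {delta, echo, foxtrot, hotel} ∈ τ ✓.
  V = {[golf], [hotel]}: π^{-1}(V) = {golf, hotel} ∈ τ ✓.
  V = {[delta=echo], [golf], [hotel]}: π^{-1}(V) = {delta, echo, golf, hotel} ∈ τ ✓.
  V = {[foxtrot], [golf], [hotel]}: π^{-1}(V) = {foxtrot, golf, hotel} ∈ τ ✓.
  V = {[delta=echo], [foxtrot], [golf], [hotel]}: π^{-1}(V) = {delta, echo, foxtrot, golf, hotel} ∈ τ ✓.
Open sets in the quotient: τ_Q = {{}, {[foxtrot]}, {[golf]}, {[foxtrot], [golf]}, {[hotel]}, {[delta=echo], [hotel]}, {[foxtrot], [hotel]}, {[delta=echo], [foxtrot], [hotel]}, {[golf], [hotel]}, {[delta=echo], [golf], [hotel]}, {[foxtrot], [golf], [hotel]}, {[delta=echo], [foxtrot], [golf], [hotel]}} (12 elements).


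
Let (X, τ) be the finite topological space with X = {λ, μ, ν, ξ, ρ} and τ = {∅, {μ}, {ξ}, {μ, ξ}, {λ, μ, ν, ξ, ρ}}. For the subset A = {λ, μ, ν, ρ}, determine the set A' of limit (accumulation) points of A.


A' = {λ, ν, ρ}

For each x ∈ X, list the open sets U ∈ τ with x ∈ U, then check whether U ∩ (A ∖ {x}) ≠ ∅ for every such U.
  x = λ: opens ∋ x are {λ, μ, ν, ξ, ρ}; each meets A ∖ {λ}, so x IS a limit point.
  x = μ: open {μ} ∋ x has {μ} ∩ (A ∖ {μ}) = ∅, so x is NOT a limit point.
  x = ν: opens ∋ x are {λ, μ, ν, ξ, ρ}; each meets A ∖ {ν}, so x IS a limit point.
  x = ξ: open {ξ} ∋ x has {ξ} ∩ (A ∖ {ξ}) = ∅, so x is NOT a limit point.
  x = ρ: opens ∋ x are {λ, μ, ν, ξ, ρ}; each meets A ∖ {ρ}, so x IS a limit point.
Collecting: A' = {λ, ν, ρ}.


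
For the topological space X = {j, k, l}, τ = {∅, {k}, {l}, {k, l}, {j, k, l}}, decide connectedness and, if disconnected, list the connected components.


(X, τ) is connected.

Find clopen sets (U ∈ τ with X ∖ U ∈ τ):
  U = ∅, X ∖ U = {j, k, l} — both open, so U is clopen.
  U = {j, k, l}, X ∖ U = ∅ — both open, so U is clopen.
Only trivial clopens (∅ and X) exist, so (X, τ) is connected.
Compute connected components by grouping points that agree on all clopens:
  component: {j, k, l}


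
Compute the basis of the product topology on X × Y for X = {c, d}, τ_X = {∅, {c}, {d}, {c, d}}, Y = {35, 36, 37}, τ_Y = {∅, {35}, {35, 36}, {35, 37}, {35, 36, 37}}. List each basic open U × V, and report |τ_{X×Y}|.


Basis B = {∅ × ∅, {c} × {35}, {d} × {35}, {c} × {35, 36}, {c} × {35, 37}, {c, d} × {35}, {d} × {35, 36}, {d} × {35, 37}, {c} × {35, 36, 37}, {d} × {35, 36, 37}, {c, d} × {35, 36}, {c, d} × {35, 37}, {c, d} × {35, 36, 37}}; |τ_{X×Y}| = 25.

Enumerate products U × V with U ∈ τ_X, V ∈ τ_Y (deduplicated):
  ∅ × ∅ = {} (∅)
  {c} × {35} = {(c,35)}
  {d} × {35} = {(d,35)}
  {c} × {35, 36} = {(c,35), (c,36)}
  {c} × {35, 37} = {(c,35), (c,37)}
  {c, d} × {35} = {(c,35), (d,35)}
  {d} × {35, 36} = {(d,35), (d,36)}
  {d} × {35, 37} = {(d,35), (d,37)}
  {c} × {35, 36, 37} = {(c,35), (c,36), (c,37)}
  {d} × {35, 36, 37} = {(d,35), (d,36), (d,37)}
  {c, d} × {35, 36} = {(c,35), (c,36), (d,35), (d,36)}
  {c, d} × {35, 37} = {(c,35), (c,37), (d,35), (d,37)}
  {c, d} × {35, 36, 37} = {(c,35), (c,36), (c,37), (d,35), (d,36), (d,37)}
These 13 distinct sets form the basis B.
Close under arbitrary unions to get τ_{X×Y}; counting gives |τ_{X×Y}| = 25.


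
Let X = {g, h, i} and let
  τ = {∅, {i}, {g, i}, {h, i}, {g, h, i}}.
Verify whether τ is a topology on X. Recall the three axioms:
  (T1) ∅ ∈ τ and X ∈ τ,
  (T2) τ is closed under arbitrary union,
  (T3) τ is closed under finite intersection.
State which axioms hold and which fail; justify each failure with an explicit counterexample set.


τ IS a topology on X.

Axiom (T1): ∅ ∈ τ? Yes; X ∈ τ? Yes.
Axiom (T2/T3): check pairwise unions and intersections of members of τ.
All pairwise intersections and unions checked — each lies in τ. Therefore τ satisfies (T1), (T2), (T3): it IS a topology on X.


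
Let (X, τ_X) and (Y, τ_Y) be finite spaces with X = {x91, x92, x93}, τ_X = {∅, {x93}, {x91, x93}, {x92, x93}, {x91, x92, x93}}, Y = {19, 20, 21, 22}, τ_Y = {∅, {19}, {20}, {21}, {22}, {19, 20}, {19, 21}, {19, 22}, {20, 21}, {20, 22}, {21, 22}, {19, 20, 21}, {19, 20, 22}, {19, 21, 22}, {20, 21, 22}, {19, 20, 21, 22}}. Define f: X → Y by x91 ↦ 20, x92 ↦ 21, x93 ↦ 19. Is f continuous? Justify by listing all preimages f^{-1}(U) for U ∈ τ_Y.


f is NOT continuous.

Compute f^{-1}(U) for each U ∈ τ_Y:
  U = ∅: f^{-1}(U) = ∅ ∈ τ_X ✓.
  U = {19}: f^{-1}(U) = {x93} ∈ τ_X ✓.
  U = {20}: f^{-1}(U) = {x91} ∉ τ_X ✗.
  U = {21}: f^{-1}(U) = {x92} ∉ τ_X ✗.
  U = {22}: f^{-1}(U) = ∅ ∈ τ_X ✓.
  U = {19, 20}: f^{-1}(U) = {x91, x93} ∈ τ_X ✓.
  U = {19, 21}: f^{-1}(U) = {x92, x93} ∈ τ_X ✓.
  U = {19, 22}: f^{-1}(U) = {x93} ∈ τ_X ✓.
  U = {20, 21}: f^{-1}(U) = {x91, x92} ∉ τ_X ✗.
  U = {20, 22}: f^{-1}(U) = {x91} ∉ τ_X ✗.
  U = {21, 22}: f^{-1}(U) = {x92} ∉ τ_X ✗.
  U = {19, 20, 21}: f^{-1}(U) = {x91, x92, x93} ∈ τ_X ✓.
  U = {19, 20, 22}: f^{-1}(U) = {x91, x93} ∈ τ_X ✓.
  U = {19, 21, 22}: f^{-1}(U) = {x92, x93} ∈ τ_X ✓.
  U = {20, 21, 22}: f^{-1}(U) = {x91, x92} ∉ τ_X ✗.
  U = {19, 20, 21, 22}: f^{-1}(U) = {x91, x92, x93} ∈ τ_X ✓.
Found U = {20} with f^{-1}(U) = {x91} not in τ_X. Therefore f is NOT continuous.


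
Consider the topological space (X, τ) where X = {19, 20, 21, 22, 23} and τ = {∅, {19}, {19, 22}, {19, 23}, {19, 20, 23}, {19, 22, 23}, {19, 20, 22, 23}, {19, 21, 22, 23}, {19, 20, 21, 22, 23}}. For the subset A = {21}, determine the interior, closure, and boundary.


int(A) = ∅, cl(A) = {21}, ∂A = {21}.

Closed sets in (X, τ) are complements of opens:
  closed(X, τ) = {∅, {20}, {21}, {20, 21}, {21, 22}, {20, 21, 22}, {20, 21, 23}, {20, 21, 22, 23}, {19, 20, 21, 22, 23}}.
int(A) = ⋃ {U ∈ τ : U ⊆ A}. Opens contained in A: ∅.
Taking the union of these: int(A) = ∅.
cl(A) = ⋂ {C closed : A ⊆ C}. Closed sets containing A: {21}, {20, 21}, {21, 22}, {20, 21, 22}, {20, 21, 23}, {20, 21, 22, 23}, {19, 20, 21, 22, 23}.
Intersecting these: cl(A) = {21}.
∂A = cl(A) ∖ int(A) = {21} ∖ ∅ = {21}.


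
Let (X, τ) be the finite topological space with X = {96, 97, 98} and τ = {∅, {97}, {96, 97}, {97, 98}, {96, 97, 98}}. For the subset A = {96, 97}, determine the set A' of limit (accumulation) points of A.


A' = {96, 98}

For each x ∈ X, list the open sets U ∈ τ with x ∈ U, then check whether U ∩ (A ∖ {x}) ≠ ∅ for every such U.
  x = 96: opens ∋ x are {96, 97}, {96, 97, 98}; each meets A ∖ {96}, so x IS a limit point.
  x = 97: open {97} ∋ x has {97} ∩ (A ∖ {97}) = ∅, so x is NOT a limit point.
  x = 98: opens ∋ x are {97, 98}, {96, 97, 98}; each meets A ∖ {98}, so x IS a limit point.
Collecting: A' = {96, 98}.


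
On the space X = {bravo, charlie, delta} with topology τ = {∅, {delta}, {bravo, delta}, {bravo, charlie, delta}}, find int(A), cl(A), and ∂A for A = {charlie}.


int(A) = ∅, cl(A) = {charlie}, ∂A = {charlie}.

Closed sets in (X, τ) are complements of opens:
  closed(X, τ) = {∅, {charlie}, {bravo, charlie}, {bravo, charlie, delta}}.
int(A) = ⋃ {U ∈ τ : U ⊆ A}. Opens contained in A: ∅.
Taking the union of these: int(A) = ∅.
cl(A) = ⋂ {C closed : A ⊆ C}. Closed sets containing A: {charlie}, {bravo, charlie}, {bravo, charlie, delta}.
Intersecting these: cl(A) = {charlie}.
∂A = cl(A) ∖ int(A) = {charlie} ∖ ∅ = {charlie}.


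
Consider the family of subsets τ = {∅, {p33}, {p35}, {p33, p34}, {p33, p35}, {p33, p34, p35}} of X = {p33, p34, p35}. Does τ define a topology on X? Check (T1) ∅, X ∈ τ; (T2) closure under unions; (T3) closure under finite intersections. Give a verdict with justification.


τ IS a topology on X.

Axiom (T1): ∅ ∈ τ? Yes; X ∈ τ? Yes.
Axiom (T2/T3): check pairwise unions and intersections of members of τ.
All pairwise intersections and unions checked — each lies in τ. Therefore τ satisfies (T1), (T2), (T3): it IS a topology on X.


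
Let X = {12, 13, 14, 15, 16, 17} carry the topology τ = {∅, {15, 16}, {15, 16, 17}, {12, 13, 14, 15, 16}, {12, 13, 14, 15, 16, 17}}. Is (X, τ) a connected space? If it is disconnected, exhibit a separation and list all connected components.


(X, τ) is connected.

Find clopen sets (U ∈ τ with X ∖ U ∈ τ):
  U = ∅, X ∖ U = {12, 13, 14, 15, 16, 17} — both open, so U is clopen.
  U = {12, 13, 14, 15, 16, 17}, X ∖ U = ∅ — both open, so U is clopen.
Only trivial clopens (∅ and X) exist, so (X, τ) is connected.
Compute connected components by grouping points that agree on all clopens:
  component: {12, 13, 14, 15, 16, 17}


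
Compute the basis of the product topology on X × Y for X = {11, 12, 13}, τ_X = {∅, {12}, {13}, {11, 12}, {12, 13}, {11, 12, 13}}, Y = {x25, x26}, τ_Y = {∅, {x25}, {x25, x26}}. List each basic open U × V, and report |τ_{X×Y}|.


Basis B = {∅ × ∅, {12} × {x25}, {13} × {x25}, {11, 12} × {x25}, {12} × {x25, x26}, {12, 13} × {x25}, {13} × {x25, x26}, {11, 12, 13} × {x25}, {11, 12} × {x25, x26}, {12, 13} × {x25, x26}, {11, 12, 13} × {x25, x26}}; |τ_{X×Y}| = 18.

Enumerate products U × V with U ∈ τ_X, V ∈ τ_Y (deduplicated):
  ∅ × ∅ = {} (∅)
  {12} × {x25} = {(12,x25)}
  {13} × {x25} = {(13,x25)}
  {11, 12} × {x25} = {(11,x25), (12,x25)}
  {12} × {x25, x26} = {(12,x25), (12,x26)}
  {12, 13} × {x25} = {(12,x25), (13,x25)}
  {13} × {x25, x26} = {(13,x25), (13,x26)}
  {11, 12, 13} × {x25} = {(11,x25), (12,x25), (13,x25)}
  {11, 12} × {x25, x26} = {(11,x25), (11,x26), (12,x25), (12,x26)}
  {12, 13} × {x25, x26} = {(12,x25), (12,x26), (13,x25), (13,x26)}
  {11, 12, 13} × {x25, x26} = {(11,x25), (11,x26), (12,x25), (12,x26), (13,x25), (13,x26)}
These 11 distinct sets form the basis B.
Close under arbitrary unions to get τ_{X×Y}; counting gives |τ_{X×Y}| = 18.


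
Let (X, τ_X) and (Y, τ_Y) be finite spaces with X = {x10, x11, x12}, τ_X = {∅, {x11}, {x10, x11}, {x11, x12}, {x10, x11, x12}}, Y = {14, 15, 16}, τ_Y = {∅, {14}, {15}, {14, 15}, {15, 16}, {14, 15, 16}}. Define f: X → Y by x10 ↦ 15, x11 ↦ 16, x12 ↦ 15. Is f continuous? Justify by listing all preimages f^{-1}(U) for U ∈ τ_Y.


f is NOT continuous.

Compute f^{-1}(U) for each U ∈ τ_Y:
  U = ∅: f^{-1}(U) = ∅ ∈ τ_X ✓.
  U = {14}: f^{-1}(U) = ∅ ∈ τ_X ✓.
  U = {15}: f^{-1}(U) = {x10, x12} ∉ τ_X ✗.
  U = {14, 15}: f^{-1}(U) = {x10, x12} ∉ τ_X ✗.
  U = {15, 16}: f^{-1}(U) = {x10, x11, x12} ∈ τ_X ✓.
  U = {14, 15, 16}: f^{-1}(U) = {x10, x11, x12} ∈ τ_X ✓.
Found U = {15} with f^{-1}(U) = {x10, x12} not in τ_X. Therefore f is NOT continuous.


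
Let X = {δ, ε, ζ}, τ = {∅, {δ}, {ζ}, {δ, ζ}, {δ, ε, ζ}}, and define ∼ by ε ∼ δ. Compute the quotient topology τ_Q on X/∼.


X/∼ = {[δ=ε], [ζ]}; |τ_Q| = 3.

Equivalence classes: [δ=ε], [ζ].
Quotient map π: X → X/∼ sends δ ↦ [δ=ε], ε ↦ [δ=ε], ζ ↦ [ζ].
For each subset V ⊆ X/∼, compute π^{-1}(V) ⊆ X and check whether π^{-1}(V) ∈ τ. V is open in τ_Q iff π^{-1}(V) ∈ τ.
  V = {}: π^{-1}(V) = ∅ ∈ τ ✓.
  V = {[δ=ε]}: π^{-1}(V) = {δ, ε} ∉ τ ✗.
  V = {[ζ]}: π^{-1}(V) = {ζ} ∈ τ ✓.
  V = {[δ=ε], [ζ]}: π^{-1}(V) = {δ, ε, ζ} ∈ τ ✓.
Open sets in the quotient: τ_Q = {{}, {[ζ]}, {[δ=ε], [ζ]}} (3 elements).


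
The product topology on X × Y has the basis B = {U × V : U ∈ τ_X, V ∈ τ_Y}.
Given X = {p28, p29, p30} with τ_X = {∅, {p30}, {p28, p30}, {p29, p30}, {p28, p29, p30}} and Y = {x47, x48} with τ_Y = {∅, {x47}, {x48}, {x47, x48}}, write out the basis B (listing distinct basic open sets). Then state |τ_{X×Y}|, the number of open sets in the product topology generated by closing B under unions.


Basis B = {∅ × ∅, {p30} × {x47}, {p30} × {x48}, {p28, p30} × {x47}, {p28, p30} × {x48}, {p29, p30} × {x47}, {p29, p30} × {x48}, {p30} × {x47, x48}, {p28, p29, p30} × {x47}, {p28, p29, p30} × {x48}, {p28, p30} × {x47, x48}, {p29, p30} × {x47, x48}, {p28, p29, p30} × {x47, x48}}; |τ_{X×Y}| = 25.

Enumerate products U × V with U ∈ τ_X, V ∈ τ_Y (deduplicated):
  ∅ × ∅ = {} (∅)
  {p30} × {x47} = {(p30,x47)}
  {p30} × {x48} = {(p30,x48)}
  {p28, p30} × {x47} = {(p28,x47), (p30,x47)}
  {p28, p30} × {x48} = {(p28,x48), (p30,x48)}
  {p29, p30} × {x47} = {(p29,x47), (p30,x47)}
  {p29, p30} × {x48} = {(p29,x48), (p30,x48)}
  {p30} × {x47, x48} = {(p30,x47), (p30,x48)}
  {p28, p29, p30} × {x47} = {(p28,x47), (p29,x47), (p30,x47)}
  {p28, p29, p30} × {x48} = {(p28,x48), (p29,x48), (p30,x48)}
  {p28, p30} × {x47, x48} = {(p28,x47), (p28,x48), (p30,x47), (p30,x48)}
  {p29, p30} × {x47, x48} = {(p29,x47), (p29,x48), (p30,x47), (p30,x48)}
  {p28, p29, p30} × {x47, x48} = {(p28,x47), (p28,x48), (p29,x47), (p29,x48), (p30,x47), (p30,x48)}
These 13 distinct sets form the basis B.
Close under arbitrary unions to get τ_{X×Y}; counting gives |τ_{X×Y}| = 25.


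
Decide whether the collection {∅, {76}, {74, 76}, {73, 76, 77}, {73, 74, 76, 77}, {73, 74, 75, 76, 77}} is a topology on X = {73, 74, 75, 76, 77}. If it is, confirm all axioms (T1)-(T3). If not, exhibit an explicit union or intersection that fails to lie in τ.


τ IS a topology on X.

Axiom (T1): ∅ ∈ τ? Yes; X ∈ τ? Yes.
Axiom (T2/T3): check pairwise unions and intersections of members of τ.
All pairwise intersections and unions checked — each lies in τ. Therefore τ satisfies (T1), (T2), (T3): it IS a topology on X.


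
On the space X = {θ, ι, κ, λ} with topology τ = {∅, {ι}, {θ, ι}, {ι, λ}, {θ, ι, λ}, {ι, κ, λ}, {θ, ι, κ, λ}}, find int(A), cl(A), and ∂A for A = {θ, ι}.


int(A) = {θ, ι}, cl(A) = {θ, ι, κ, λ}, ∂A = {κ, λ}.

Closed sets in (X, τ) are complements of opens:
  closed(X, τ) = {∅, {θ}, {κ}, {θ, κ}, {κ, λ}, {θ, κ, λ}, {θ, ι, κ, λ}}.
int(A) = ⋃ {U ∈ τ : U ⊆ A}. Opens contained in A: ∅, {ι}, {θ, ι}.
Taking the union of these: int(A) = {θ, ι}.
cl(A) = ⋂ {C closed : A ⊆ C}. Closed sets containing A: {θ, ι, κ, λ}.
Intersecting these: cl(A) = {θ, ι, κ, λ}.
∂A = cl(A) ∖ int(A) = {θ, ι, κ, λ} ∖ {θ, ι} = {κ, λ}.


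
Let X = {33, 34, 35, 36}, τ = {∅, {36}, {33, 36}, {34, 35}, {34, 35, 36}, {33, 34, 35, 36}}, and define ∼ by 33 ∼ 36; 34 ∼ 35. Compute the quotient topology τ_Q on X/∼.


X/∼ = {[33=36], [34=35]}; |τ_Q| = 4.

Equivalence classes: [33=36], [34=35].
Quotient map π: X → X/∼ sends 33 ↦ [33=36], 34 ↦ [34=35], 35 ↦ [34=35], 36 ↦ [33=36].
For each subset V ⊆ X/∼, compute π^{-1}(V) ⊆ X and check whether π^{-1}(V) ∈ τ. V is open in τ_Q iff π^{-1}(V) ∈ τ.
  V = {}: π^{-1}(V) = ∅ ∈ τ ✓.
  V = {[33=36]}: π^{-1}(V) = {33, 36} ∈ τ ✓.
  V = {[34=35]}: π^{-1}(V) = {34, 35} ∈ τ ✓.
  V = {[33=36], [34=35]}: π^{-1}(V) = {33, 34, 35, 36} ∈ τ ✓.
Open sets in the quotient: τ_Q = {{}, {[33=36]}, {[34=35]}, {[33=36], [34=35]}} (4 elements).


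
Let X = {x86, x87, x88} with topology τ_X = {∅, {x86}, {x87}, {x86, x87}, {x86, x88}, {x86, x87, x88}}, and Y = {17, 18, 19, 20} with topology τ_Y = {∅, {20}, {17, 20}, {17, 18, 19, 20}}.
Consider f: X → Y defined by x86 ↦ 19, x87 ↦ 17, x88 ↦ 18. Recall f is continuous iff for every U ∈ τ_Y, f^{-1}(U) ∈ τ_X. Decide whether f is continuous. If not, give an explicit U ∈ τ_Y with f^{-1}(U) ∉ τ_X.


f IS continuous.

Compute f^{-1}(U) for each U ∈ τ_Y:
  U = ∅: f^{-1}(U) = ∅ ∈ τ_X ✓.
  U = {20}: f^{-1}(U) = ∅ ∈ τ_X ✓.
  U = {17, 20}: f^{-1}(U) = {x87} ∈ τ_X ✓.
  U = {17, 18, 19, 20}: f^{-1}(U) = {x86, x87, x88} ∈ τ_X ✓.
Every preimage lies in τ_X, so f IS continuous.


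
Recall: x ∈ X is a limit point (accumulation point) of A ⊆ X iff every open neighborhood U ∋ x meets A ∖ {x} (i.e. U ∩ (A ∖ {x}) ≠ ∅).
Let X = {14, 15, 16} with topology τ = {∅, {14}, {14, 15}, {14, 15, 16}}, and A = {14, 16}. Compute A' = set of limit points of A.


A' = {15, 16}

For each x ∈ X, list the open sets U ∈ τ with x ∈ U, then check whether U ∩ (A ∖ {x}) ≠ ∅ for every such U.
  x = 14: open {14} ∋ x has {14} ∩ (A ∖ {14}) = ∅, so x is NOT a limit point.
  x = 15: opens ∋ x are {14, 15}, {14, 15, 16}; each meets A ∖ {15}, so x IS a limit point.
  x = 16: opens ∋ x are {14, 15, 16}; each meets A ∖ {16}, so x IS a limit point.
Collecting: A' = {15, 16}.


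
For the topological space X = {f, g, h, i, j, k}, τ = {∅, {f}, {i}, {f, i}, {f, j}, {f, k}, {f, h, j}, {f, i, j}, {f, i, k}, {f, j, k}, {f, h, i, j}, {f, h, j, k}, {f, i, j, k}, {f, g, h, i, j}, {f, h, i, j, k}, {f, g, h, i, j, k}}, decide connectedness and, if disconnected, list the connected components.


(X, τ) is connected.

Find clopen sets (U ∈ τ with X ∖ U ∈ τ):
  U = ∅, X ∖ U = {f, g, h, i, j, k} — both open, so U is clopen.
  U = {f, g, h, i, j, k}, X ∖ U = ∅ — both open, so U is clopen.
Only trivial clopens (∅ and X) exist, so (X, τ) is connected.
Compute connected components by grouping points that agree on all clopens:
  component: {f, g, h, i, j, k}


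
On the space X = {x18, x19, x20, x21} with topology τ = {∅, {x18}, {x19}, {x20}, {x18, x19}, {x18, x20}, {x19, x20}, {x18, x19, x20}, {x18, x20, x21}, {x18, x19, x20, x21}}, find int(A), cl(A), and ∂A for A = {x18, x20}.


int(A) = {x18, x20}, cl(A) = {x18, x20, x21}, ∂A = {x21}.

Closed sets in (X, τ) are complements of opens:
  closed(X, τ) = {∅, {x19}, {x21}, {x18, x21}, {x19, x21}, {x20, x21}, {x18, x19, x21}, {x18, x20, x21}, {x19, x20, x21}, {x18, x19, x20, x21}}.
int(A) = ⋃ {U ∈ τ : U ⊆ A}. Opens contained in A: ∅, {x18}, {x20}, {x18, x20}.
Taking the union of these: int(A) = {x18, x20}.
cl(A) = ⋂ {C closed : A ⊆ C}. Closed sets containing A: {x18, x20, x21}, {x18, x19, x20, x21}.
Intersecting these: cl(A) = {x18, x20, x21}.
∂A = cl(A) ∖ int(A) = {x18, x20, x21} ∖ {x18, x20} = {x21}.


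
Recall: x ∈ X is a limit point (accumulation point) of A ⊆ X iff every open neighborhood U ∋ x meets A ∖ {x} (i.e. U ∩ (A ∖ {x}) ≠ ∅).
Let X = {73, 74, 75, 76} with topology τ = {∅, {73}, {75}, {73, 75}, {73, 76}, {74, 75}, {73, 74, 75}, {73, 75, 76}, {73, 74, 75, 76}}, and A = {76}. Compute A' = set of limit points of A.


A' = ∅

For each x ∈ X, list the open sets U ∈ τ with x ∈ U, then check whether U ∩ (A ∖ {x}) ≠ ∅ for every such U.
  x = 73: open {73} ∋ x has {73} ∩ (A ∖ {73}) = ∅, so x is NOT a limit point.
  x = 74: open {74, 75} ∋ x has {74, 75} ∩ (A ∖ {74}) = ∅, so x is NOT a limit point.
  x = 75: open {75} ∋ x has {75} ∩ (A ∖ {75}) = ∅, so x is NOT a limit point.
  x = 76: open {73, 76} ∋ x has {73, 76} ∩ (A ∖ {76}) = ∅, so x is NOT a limit point.
Collecting: A' = ∅.


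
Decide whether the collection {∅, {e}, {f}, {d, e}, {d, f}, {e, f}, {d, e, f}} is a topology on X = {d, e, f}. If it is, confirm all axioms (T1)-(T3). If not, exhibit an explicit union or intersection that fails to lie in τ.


τ is NOT a topology on X.

Axiom (T1): ∅ ∈ τ? Yes; X ∈ τ? Yes.
Axiom (T2/T3): check pairwise unions and intersections of members of τ.
Counterexample for (T3): {d, e} ∩ {d, f} = {d} ∉ τ. Therefore τ is NOT a topology.


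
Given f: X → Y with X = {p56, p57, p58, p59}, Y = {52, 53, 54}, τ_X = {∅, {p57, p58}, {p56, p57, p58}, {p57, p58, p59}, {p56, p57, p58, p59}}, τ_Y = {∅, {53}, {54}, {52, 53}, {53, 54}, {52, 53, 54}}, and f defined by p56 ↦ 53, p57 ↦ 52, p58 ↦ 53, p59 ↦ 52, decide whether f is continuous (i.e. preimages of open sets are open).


f is NOT continuous.

Compute f^{-1}(U) for each U ∈ τ_Y:
  U = ∅: f^{-1}(U) = ∅ ∈ τ_X ✓.
  U = {53}: f^{-1}(U) = {p56, p58} ∉ τ_X ✗.
  U = {54}: f^{-1}(U) = ∅ ∈ τ_X ✓.
  U = {52, 53}: f^{-1}(U) = {p56, p57, p58, p59} ∈ τ_X ✓.
  U = {53, 54}: f^{-1}(U) = {p56, p58} ∉ τ_X ✗.
  U = {52, 53, 54}: f^{-1}(U) = {p56, p57, p58, p59} ∈ τ_X ✓.
Found U = {53} with f^{-1}(U) = {p56, p58} not in τ_X. Therefore f is NOT continuous.


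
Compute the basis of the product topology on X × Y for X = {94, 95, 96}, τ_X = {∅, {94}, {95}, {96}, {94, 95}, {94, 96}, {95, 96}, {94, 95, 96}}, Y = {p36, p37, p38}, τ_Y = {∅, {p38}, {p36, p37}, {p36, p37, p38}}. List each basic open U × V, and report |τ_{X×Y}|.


Basis B = {∅ × ∅, {94} × {p38}, {95} × {p38}, {96} × {p38}, {94} × {p36, p37}, {94, 95} × {p38}, {94, 96} × {p38}, {95} × {p36, p37}, {95, 96} × {p38}, {96} × {p36, p37}, {94} × {p36, p37, p38}, {94, 95, 96} × {p38}, {95} × {p36, p37, p38}, {96} × {p36, p37, p38}, {94, 95} × {p36, p37}, {94, 96} × {p36, p37}, {95, 96} × {p36, p37}, {94, 95} × {p36, p37, p38}, {94, 96} × {p36, p37, p38}, {94, 95, 96} × {p36, p37}, {95, 96} × {p36, p37, p38}, {94, 95, 96} × {p36, p37, p38}}; |τ_{X×Y}| = 64.

Enumerate products U × V with U ∈ τ_X, V ∈ τ_Y (deduplicated):
  ∅ × ∅ = {} (∅)
  {94} × {p38} = {(94,p38)}
  {95} × {p38} = {(95,p38)}
  {96} × {p38} = {(96,p38)}
  {94} × {p36, p37} = {(94,p36), (94,p37)}
  {94, 95} × {p38} = {(94,p38), (95,p38)}
  {94, 96} × {p38} = {(94,p38), (96,p38)}
  {95} × {p36, p37} = {(95,p36), (95,p37)}
  {95, 96} × {p38} = {(95,p38), (96,p38)}
  {96} × {p36, p37} = {(96,p36), (96,p37)}
  {94} × {p36, p37, p38} = {(94,p36), (94,p37), (94,p38)}
  {94, 95, 96} × {p38} = {(94,p38), (95,p38), (96,p38)}
  {95} × {p36, p37, p38} = {(95,p36), (95,p37), (95,p38)}
  {96} × {p36, p37, p38} = {(96,p36), (96,p37), (96,p38)}
  {94, 95} × {p36, p37} = {(94,p36), (94,p37), (95,p36), (95,p37)}
  {94, 96} × {p36, p37} = {(94,p36), (94,p37), (96,p36), (96,p37)}
  {95, 96} × {p36, p37} = {(95,p36), (95,p37), (96,p36), (96,p37)}
  {94, 95} × {p36, p37, p38} = {(94,p36), (94,p37), (94,p38), (95,p36), (95,p37), (95,p38)}
  {94, 96} × {p36, p37, p38} = {(94,p36), (94,p37), (94,p38), (96,p36), (96,p37), (96,p38)}
  {94, 95, 96} × {p36, p37} = {(94,p36), (94,p37), (95,p36), (95,p37), (96,p36), (96,p37)}
  {95, 96} × {p36, p37, p38} = {(95,p36), (95,p37), (95,p38), (96,p36), (96,p37), (96,p38)}
  {94, 95, 96} × {p36, p37, p38} = {(94,p36), (94,p37), (94,p38), (95,p36), (95,p37), (95,p38), (96,p36), (96,p37), (96,p38)}
These 22 distinct sets form the basis B.
Close under arbitrary unions to get τ_{X×Y}; counting gives |τ_{X×Y}| = 64.


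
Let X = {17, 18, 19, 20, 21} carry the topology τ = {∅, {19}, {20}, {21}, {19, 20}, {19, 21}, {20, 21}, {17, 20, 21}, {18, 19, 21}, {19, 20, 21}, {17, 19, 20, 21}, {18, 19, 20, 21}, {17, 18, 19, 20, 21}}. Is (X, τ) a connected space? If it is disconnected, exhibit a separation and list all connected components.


(X, τ) is connected.

Find clopen sets (U ∈ τ with X ∖ U ∈ τ):
  U = ∅, X ∖ U = {17, 18, 19, 20, 21} — both open, so U is clopen.
  U = {17, 18, 19, 20, 21}, X ∖ U = ∅ — both open, so U is clopen.
Only trivial clopens (∅ and X) exist, so (X, τ) is connected.
Compute connected components by grouping points that agree on all clopens:
  component: {17, 18, 19, 20, 21}


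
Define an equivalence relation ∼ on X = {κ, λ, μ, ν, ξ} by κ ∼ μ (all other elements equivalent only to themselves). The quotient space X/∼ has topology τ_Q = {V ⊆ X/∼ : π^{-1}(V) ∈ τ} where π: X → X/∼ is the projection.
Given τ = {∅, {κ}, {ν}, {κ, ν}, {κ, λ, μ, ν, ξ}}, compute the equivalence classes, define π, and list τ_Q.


X/∼ = {[κ=μ], [λ], [ν], [ξ]}; |τ_Q| = 3.

Equivalence classes: [κ=μ], [λ], [ν], [ξ].
Quotient map π: X → X/∼ sends κ ↦ [κ=μ], λ ↦ [λ], μ ↦ [κ=μ], ν ↦ [ν], ξ ↦ [ξ].
For each subset V ⊆ X/∼, compute π^{-1}(V) ⊆ X and check whether π^{-1}(V) ∈ τ. V is open in τ_Q iff π^{-1}(V) ∈ τ.
  V = {}: π^{-1}(V) = ∅ ∈ τ ✓.
  V = {[κ=μ]}: π^{-1}(V) = {κ, μ} ∉ τ ✗.
  V = {[λ]}: π^{-1}(V) = {λ} ∉ τ ✗.
  V = {[κ=μ], [λ]}: π^{-1}(V) = {κ, λ, μ} ∉ τ ✗.
  V = {[ν]}: π^{-1}(V) = {ν} ∈ τ ✓.
  V = {[κ=μ], [ν]}: π^{-1}(V) = {κ, μ, ν} ∉ τ ✗.
  V = {[λ], [ν]}: π^{-1}(V) = {λ, ν} ∉ τ ✗.
  V = {[κ=μ], [λ], [ν]}: π^{-1}(V) = {κ, λ, μ, ν} ∉ τ ✗.
  V = {[ξ]}: π^{-1}(V) = {ξ} ∉ τ ✗.
  V = {[κ=μ], [ξ]}: π^{-1}(V) = {κ, μ, ξ} ∉ τ ✗.
  V = {[λ], [ξ]}: π^{-1}(V) = {λ, ξ} ∉ τ ✗.
  V = {[κ=μ], [λ], [ξ]}: π^{-1}(V) = {κ, λ, μ, ξ} ∉ τ ✗.
  V = {[ν], [ξ]}: π^{-1}(V) = {ν, ξ} ∉ τ ✗.
  V = {[κ=μ], [ν], [ξ]}: π^{-1}(V) = {κ, μ, ν, ξ} ∉ τ ✗.
  V = {[λ], [ν], [ξ]}: π^{-1}(V) = {λ, ν, ξ} ∉ τ ✗.
  V = {[κ=μ], [λ], [ν], [ξ]}: π^{-1}(V) = {κ, λ, μ, ν, ξ} ∈ τ ✓.
Open sets in the quotient: τ_Q = {{}, {[ν]}, {[κ=μ], [λ], [ν], [ξ]}} (3 elements).


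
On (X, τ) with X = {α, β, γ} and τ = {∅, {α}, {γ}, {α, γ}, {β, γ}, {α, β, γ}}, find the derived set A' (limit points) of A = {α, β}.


A' = ∅

For each x ∈ X, list the open sets U ∈ τ with x ∈ U, then check whether U ∩ (A ∖ {x}) ≠ ∅ for every such U.
  x = α: open {α} ∋ x has {α} ∩ (A ∖ {α}) = ∅, so x is NOT a limit point.
  x = β: open {β, γ} ∋ x has {β, γ} ∩ (A ∖ {β}) = ∅, so x is NOT a limit point.
  x = γ: open {γ} ∋ x has {γ} ∩ (A ∖ {γ}) = ∅, so x is NOT a limit point.
Collecting: A' = ∅.


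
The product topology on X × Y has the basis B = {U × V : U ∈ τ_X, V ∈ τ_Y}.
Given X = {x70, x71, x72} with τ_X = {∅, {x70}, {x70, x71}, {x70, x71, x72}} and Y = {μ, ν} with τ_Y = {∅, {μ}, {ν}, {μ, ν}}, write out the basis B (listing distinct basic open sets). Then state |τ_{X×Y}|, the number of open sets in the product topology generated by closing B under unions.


Basis B = {∅ × ∅, {x70} × {μ}, {x70} × {ν}, {x70} × {μ, ν}, {x70, x71} × {μ}, {x70, x71} × {ν}, {x70, x71, x72} × {μ}, {x70, x71, x72} × {ν}, {x70, x71} × {μ, ν}, {x70, x71, x72} × {μ, ν}}; |τ_{X×Y}| = 16.

Enumerate products U × V with U ∈ τ_X, V ∈ τ_Y (deduplicated):
  ∅ × ∅ = {} (∅)
  {x70} × {μ} = {(x70,μ)}
  {x70} × {ν} = {(x70,ν)}
  {x70} × {μ, ν} = {(x70,μ), (x70,ν)}
  {x70, x71} × {μ} = {(x70,μ), (x71,μ)}
  {x70, x71} × {ν} = {(x70,ν), (x71,ν)}
  {x70, x71, x72} × {μ} = {(x70,μ), (x71,μ), (x72,μ)}
  {x70, x71, x72} × {ν} = {(x70,ν), (x71,ν), (x72,ν)}
  {x70, x71} × {μ, ν} = {(x70,μ), (x70,ν), (x71,μ), (x71,ν)}
  {x70, x71, x72} × {μ, ν} = {(x70,μ), (x70,ν), (x71,μ), (x71,ν), (x72,μ), (x72,ν)}
These 10 distinct sets form the basis B.
Close under arbitrary unions to get τ_{X×Y}; counting gives |τ_{X×Y}| = 16.


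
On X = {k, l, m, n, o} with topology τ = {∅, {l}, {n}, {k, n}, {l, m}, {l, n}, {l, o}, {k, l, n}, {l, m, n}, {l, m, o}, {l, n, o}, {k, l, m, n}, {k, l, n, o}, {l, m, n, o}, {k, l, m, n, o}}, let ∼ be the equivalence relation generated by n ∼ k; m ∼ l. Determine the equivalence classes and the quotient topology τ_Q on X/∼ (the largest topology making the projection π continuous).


X/∼ = {[k=n], [l=m], [o]}; |τ_Q| = 6.

Equivalence classes: [k=n], [l=m], [o].
Quotient map π: X → X/∼ sends k ↦ [k=n], l ↦ [l=m], m ↦ [l=m], n ↦ [k=n], o ↦ [o].
For each subset V ⊆ X/∼, compute π^{-1}(V) ⊆ X and check whether π^{-1}(V) ∈ τ. V is open in τ_Q iff π^{-1}(V) ∈ τ.
  V = {}: π^{-1}(V) = ∅ ∈ τ ✓.
  V = {[k=n]}: π^{-1}(V) = {k, n} ∈ τ ✓.
  V = {[l=m]}: π^{-1}(V) = {l, m} ∈ τ ✓.
  V = {[k=n], [l=m]}: π^{-1}(V) = {k, l, m, n} ∈ τ ✓.
  V = {[o]}: π^{-1}(V) = {o} ∉ τ ✗.
  V = {[k=n], [o]}: π^{-1}(V) = {k, n, o} ∉ τ ✗.
  V = {[l=m], [o]}: π^{-1}(V) = {l, m, o} ∈ τ ✓.
  V = {[k=n], [l=m], [o]}: π^{-1}(V) = {k, l, m, n, o} ∈ τ ✓.
Open sets in the quotient: τ_Q = {{}, {[k=n]}, {[l=m]}, {[k=n], [l=m]}, {[l=m], [o]}, {[k=n], [l=m], [o]}} (6 elements).
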